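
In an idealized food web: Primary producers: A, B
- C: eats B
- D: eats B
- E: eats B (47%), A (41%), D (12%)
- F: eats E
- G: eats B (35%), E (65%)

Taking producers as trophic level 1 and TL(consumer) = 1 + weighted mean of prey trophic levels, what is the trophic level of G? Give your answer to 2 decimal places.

C: 1 + 1 = 2
D: 1 + 1 = 2
E: 1 + (0.47×1 + 0.41×1 + 0.12×2) = 2.12
F: 1 + 2.12 = 3.12
G: 1 + (0.35×1 + 0.65×2.12) = 2.728

2.73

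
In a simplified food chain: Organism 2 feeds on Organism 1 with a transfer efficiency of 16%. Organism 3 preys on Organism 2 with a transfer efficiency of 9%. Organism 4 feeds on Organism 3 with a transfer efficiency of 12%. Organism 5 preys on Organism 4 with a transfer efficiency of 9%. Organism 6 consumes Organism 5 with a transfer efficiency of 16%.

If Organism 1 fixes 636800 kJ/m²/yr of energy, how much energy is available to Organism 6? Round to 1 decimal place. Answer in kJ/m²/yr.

Organism 2: 636800 × 0.16 = 101888 kJ/m²/yr
Organism 3: 101888 × 0.09 = 9169.92 kJ/m²/yr
Organism 4: 9169.92 × 0.12 = 1100.3904 kJ/m²/yr
Organism 5: 1100.3904 × 0.09 = 99.035136 kJ/m²/yr
Organism 6: 99.035136 × 0.16 = 15.84562176 kJ/m²/yr

15.8 kJ/m²/yr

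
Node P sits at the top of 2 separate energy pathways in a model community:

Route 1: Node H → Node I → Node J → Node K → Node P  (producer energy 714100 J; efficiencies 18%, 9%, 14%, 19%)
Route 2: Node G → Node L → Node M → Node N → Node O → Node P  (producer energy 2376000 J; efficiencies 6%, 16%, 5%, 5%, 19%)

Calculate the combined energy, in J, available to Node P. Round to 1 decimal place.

Route 1: 714100 × 0.18 × 0.09 × 0.14 × 0.19 = 307.719972 J
Route 2: 2376000 × 0.06 × 0.16 × 0.05 × 0.05 × 0.19 = 10.83456 J
Total at Node P: 307.719972 + 10.83456 = 318.554532 J

318.6 J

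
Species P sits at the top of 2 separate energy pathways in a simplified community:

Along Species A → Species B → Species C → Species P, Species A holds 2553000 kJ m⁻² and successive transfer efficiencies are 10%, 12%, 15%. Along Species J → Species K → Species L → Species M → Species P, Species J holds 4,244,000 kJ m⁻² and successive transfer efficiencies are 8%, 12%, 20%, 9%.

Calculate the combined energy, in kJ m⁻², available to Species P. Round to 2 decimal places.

Via Species A: 2553000 × 0.1 × 0.12 × 0.15 = 4595.4 kJ m⁻²
Via Species J: 4244000 × 0.08 × 0.12 × 0.2 × 0.09 = 733.3632 kJ m⁻²
Total at Species P: 4595.4 + 733.3632 = 5328.7632 kJ m⁻²

5328.76 kJ m⁻²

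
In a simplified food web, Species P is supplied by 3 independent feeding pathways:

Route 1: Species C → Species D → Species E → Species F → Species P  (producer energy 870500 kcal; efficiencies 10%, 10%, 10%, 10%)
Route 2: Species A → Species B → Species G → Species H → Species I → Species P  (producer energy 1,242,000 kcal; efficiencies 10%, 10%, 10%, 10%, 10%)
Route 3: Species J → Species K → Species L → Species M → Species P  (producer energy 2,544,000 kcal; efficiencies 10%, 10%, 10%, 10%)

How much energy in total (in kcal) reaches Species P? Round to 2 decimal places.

353.87 kcal

Route 1: 870500 × 0.1 × 0.1 × 0.1 × 0.1 = 87.05 kcal
Route 2: 1242000 × 0.1 × 0.1 × 0.1 × 0.1 × 0.1 = 12.42 kcal
Route 3: 2544000 × 0.1 × 0.1 × 0.1 × 0.1 = 254.4 kcal
Total at Species P: 87.05 + 12.42 + 254.4 = 353.87 kcal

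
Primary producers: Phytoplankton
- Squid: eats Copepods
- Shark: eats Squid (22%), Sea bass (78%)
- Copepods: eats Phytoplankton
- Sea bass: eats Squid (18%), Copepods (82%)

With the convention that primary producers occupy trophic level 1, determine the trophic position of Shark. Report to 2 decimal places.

4.14

Copepods: 1 + 1 = 2
Squid: 1 + 2 = 3
Sea bass: 1 + (0.18×3 + 0.82×2) = 3.18
Shark: 1 + (0.22×3 + 0.78×3.18) = 4.1404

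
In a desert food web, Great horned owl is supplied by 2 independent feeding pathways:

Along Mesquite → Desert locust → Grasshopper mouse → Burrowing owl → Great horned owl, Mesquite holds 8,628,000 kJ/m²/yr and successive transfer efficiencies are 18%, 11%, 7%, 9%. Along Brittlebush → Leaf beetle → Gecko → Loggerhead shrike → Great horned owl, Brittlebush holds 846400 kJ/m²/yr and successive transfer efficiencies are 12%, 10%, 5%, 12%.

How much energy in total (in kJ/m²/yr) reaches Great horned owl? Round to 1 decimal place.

1137.2 kJ/m²/yr

Via Mesquite: 8628000 × 0.18 × 0.11 × 0.07 × 0.09 = 1076.25672 kJ/m²/yr
Via Brittlebush: 846400 × 0.12 × 0.1 × 0.05 × 0.12 = 60.9408 kJ/m²/yr
Total at Great horned owl: 1076.25672 + 60.9408 = 1137.19752 kJ/m²/yr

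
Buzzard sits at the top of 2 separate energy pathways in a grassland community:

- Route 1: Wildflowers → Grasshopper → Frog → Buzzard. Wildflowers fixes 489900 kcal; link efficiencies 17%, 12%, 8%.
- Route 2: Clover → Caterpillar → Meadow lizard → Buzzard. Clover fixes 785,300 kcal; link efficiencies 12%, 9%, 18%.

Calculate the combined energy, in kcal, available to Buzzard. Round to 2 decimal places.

Route 1: 489900 × 0.17 × 0.12 × 0.08 = 799.5168 kcal
Route 2: 785300 × 0.12 × 0.09 × 0.18 = 1526.6232 kcal
Total at Buzzard: 799.5168 + 1526.6232 = 2326.14 kcal

2326.14 kcal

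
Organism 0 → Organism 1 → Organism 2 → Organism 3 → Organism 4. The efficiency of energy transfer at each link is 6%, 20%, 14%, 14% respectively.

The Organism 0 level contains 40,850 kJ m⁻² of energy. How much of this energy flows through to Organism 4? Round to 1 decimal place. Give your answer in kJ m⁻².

Organism 1: 40850 × 0.06 = 2451 kJ m⁻²
Organism 2: 2451 × 0.2 = 490.2 kJ m⁻²
Organism 3: 490.2 × 0.14 = 68.628 kJ m⁻²
Organism 4: 68.628 × 0.14 = 9.60792 kJ m⁻²

9.6 kJ m⁻²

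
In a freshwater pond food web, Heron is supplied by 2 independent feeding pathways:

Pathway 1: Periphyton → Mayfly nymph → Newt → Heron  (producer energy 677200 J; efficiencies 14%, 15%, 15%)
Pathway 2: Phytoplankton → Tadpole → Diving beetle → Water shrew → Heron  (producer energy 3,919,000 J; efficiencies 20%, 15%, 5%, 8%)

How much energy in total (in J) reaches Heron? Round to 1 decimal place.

2603.5 J

Pathway 1: 677200 × 0.14 × 0.15 × 0.15 = 2133.18 J
Pathway 2: 3919000 × 0.2 × 0.15 × 0.05 × 0.08 = 470.28 J
Total at Heron: 2133.18 + 470.28 = 2603.46 J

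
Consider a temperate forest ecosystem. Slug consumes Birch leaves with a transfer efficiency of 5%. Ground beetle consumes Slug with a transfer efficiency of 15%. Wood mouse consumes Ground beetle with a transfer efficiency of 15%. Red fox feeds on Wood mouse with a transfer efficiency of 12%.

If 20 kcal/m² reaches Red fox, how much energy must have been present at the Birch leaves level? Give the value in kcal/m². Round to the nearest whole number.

Cumulative transfer efficiency: 0.05 × 0.15 × 0.15 × 0.12 = 0.000135
Birch leaves energy = 20 / 0.000135 = 148148 kcal/m²

148148 kcal/m²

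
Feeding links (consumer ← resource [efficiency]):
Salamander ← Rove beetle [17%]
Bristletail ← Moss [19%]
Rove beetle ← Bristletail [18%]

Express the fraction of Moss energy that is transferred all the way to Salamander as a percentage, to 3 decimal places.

Product of link efficiencies: 0.19 × 0.18 × 0.17 = 0.005814
As a percentage: 0.005814 × 100 = 0.581%

0.581%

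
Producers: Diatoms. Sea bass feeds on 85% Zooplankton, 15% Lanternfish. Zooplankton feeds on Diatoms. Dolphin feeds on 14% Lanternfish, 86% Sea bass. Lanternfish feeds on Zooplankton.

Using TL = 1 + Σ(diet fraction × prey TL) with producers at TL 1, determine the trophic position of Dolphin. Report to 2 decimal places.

4.13

Zooplankton: 1 + 1 = 2
Lanternfish: 1 + 2 = 3
Sea bass: 1 + (0.85×2 + 0.15×3) = 3.15
Dolphin: 1 + (0.14×3 + 0.86×3.15) = 4.129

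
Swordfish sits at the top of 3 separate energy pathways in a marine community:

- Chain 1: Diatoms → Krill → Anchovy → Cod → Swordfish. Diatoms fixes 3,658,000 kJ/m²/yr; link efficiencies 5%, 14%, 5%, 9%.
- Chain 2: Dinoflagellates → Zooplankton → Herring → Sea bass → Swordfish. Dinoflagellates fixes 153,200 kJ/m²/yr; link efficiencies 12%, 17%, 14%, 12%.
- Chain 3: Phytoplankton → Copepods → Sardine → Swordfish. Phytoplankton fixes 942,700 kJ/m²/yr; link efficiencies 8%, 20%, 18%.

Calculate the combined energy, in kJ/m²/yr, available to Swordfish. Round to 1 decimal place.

2882.7 kJ/m²/yr

Chain 1: 3658000 × 0.05 × 0.14 × 0.05 × 0.09 = 115.227 kJ/m²/yr
Chain 2: 153200 × 0.12 × 0.17 × 0.14 × 0.12 = 52.504704 kJ/m²/yr
Chain 3: 942700 × 0.08 × 0.2 × 0.18 = 2714.976 kJ/m²/yr
Total at Swordfish: 115.227 + 52.504704 + 2714.976 = 2882.707704 kJ/m²/yr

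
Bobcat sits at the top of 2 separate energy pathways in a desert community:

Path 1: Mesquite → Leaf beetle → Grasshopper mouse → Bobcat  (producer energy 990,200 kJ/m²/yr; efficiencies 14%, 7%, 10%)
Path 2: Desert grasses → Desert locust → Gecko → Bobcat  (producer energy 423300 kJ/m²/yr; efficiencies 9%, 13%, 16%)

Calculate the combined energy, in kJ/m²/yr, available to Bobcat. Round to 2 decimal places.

Path 1: 990200 × 0.14 × 0.07 × 0.1 = 970.396 kJ/m²/yr
Path 2: 423300 × 0.09 × 0.13 × 0.16 = 792.4176 kJ/m²/yr
Total at Bobcat: 970.396 + 792.4176 = 1762.8136 kJ/m²/yr

1762.81 kJ/m²/yr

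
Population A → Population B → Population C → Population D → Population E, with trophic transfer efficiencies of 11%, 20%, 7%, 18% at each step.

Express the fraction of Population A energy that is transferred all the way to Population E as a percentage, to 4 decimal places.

0.0277%

Product of link efficiencies: 0.11 × 0.2 × 0.07 × 0.18 = 0.0002772
As a percentage: 0.0002772 × 100 = 0.0277%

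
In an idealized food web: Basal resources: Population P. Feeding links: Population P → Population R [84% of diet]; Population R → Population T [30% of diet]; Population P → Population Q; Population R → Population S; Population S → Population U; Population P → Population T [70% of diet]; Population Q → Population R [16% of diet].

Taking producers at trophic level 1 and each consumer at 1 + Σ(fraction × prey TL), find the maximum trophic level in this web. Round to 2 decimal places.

Population Q: 1 + 1 = 2
Population R: 1 + (0.16×2 + 0.84×1) = 2.16
Population S: 1 + 2.16 = 3.16
Population T: 1 + (0.7×1 + 0.3×2.16) = 2.348
Population U: 1 + 3.16 = 4.16

4.16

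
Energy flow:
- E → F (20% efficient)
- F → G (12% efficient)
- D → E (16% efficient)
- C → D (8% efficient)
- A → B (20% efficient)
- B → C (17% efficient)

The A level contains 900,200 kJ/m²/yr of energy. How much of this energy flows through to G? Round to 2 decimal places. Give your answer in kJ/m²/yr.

9.40 kJ/m²/yr

B: 900200 × 0.2 = 180040 kJ/m²/yr
C: 180040 × 0.17 = 30606.8 kJ/m²/yr
D: 30606.8 × 0.08 = 2448.544 kJ/m²/yr
E: 2448.544 × 0.16 = 391.76704 kJ/m²/yr
F: 391.76704 × 0.2 = 78.353408 kJ/m²/yr
G: 78.353408 × 0.12 = 9.40240896 kJ/m²/yr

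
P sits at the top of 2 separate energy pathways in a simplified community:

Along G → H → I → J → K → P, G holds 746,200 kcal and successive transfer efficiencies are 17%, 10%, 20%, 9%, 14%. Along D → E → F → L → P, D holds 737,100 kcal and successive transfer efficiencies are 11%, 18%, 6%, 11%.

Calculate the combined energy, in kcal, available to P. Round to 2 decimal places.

128.29 kcal

Via G: 746200 × 0.17 × 0.1 × 0.2 × 0.09 × 0.14 = 31.967208 kcal
Via D: 737100 × 0.11 × 0.18 × 0.06 × 0.11 = 96.324228 kcal
Total at P: 31.967208 + 96.324228 = 128.291436 kcal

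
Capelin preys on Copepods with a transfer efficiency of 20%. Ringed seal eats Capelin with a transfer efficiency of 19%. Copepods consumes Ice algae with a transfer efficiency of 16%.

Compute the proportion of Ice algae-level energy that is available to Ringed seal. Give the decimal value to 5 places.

0.00608

Product of link efficiencies: 0.16 × 0.2 × 0.19 = 0.00608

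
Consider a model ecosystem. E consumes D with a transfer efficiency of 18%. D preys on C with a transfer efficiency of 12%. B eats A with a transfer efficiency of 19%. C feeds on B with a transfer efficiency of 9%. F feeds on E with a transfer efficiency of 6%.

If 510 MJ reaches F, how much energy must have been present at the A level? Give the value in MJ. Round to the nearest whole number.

Cumulative transfer efficiency: 0.19 × 0.09 × 0.12 × 0.18 × 0.06 = 0.0000221616
A energy = 510 / 0.0000221616 = 23012779 MJ

23012779 MJ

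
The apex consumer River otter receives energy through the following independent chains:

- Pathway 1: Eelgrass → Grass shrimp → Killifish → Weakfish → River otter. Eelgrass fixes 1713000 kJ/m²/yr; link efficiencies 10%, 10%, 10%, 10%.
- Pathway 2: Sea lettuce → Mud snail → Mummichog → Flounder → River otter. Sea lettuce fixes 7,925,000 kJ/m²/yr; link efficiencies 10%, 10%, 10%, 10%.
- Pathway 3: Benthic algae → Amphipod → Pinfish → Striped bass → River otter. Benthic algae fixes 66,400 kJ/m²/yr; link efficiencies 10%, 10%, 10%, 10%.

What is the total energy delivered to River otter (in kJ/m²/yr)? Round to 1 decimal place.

970.4 kJ/m²/yr

Pathway 1: 1713000 × 0.1 × 0.1 × 0.1 × 0.1 = 171.3 kJ/m²/yr
Pathway 2: 7925000 × 0.1 × 0.1 × 0.1 × 0.1 = 792.5 kJ/m²/yr
Pathway 3: 66400 × 0.1 × 0.1 × 0.1 × 0.1 = 6.64 kJ/m²/yr
Total at River otter: 171.3 + 792.5 + 6.64 = 970.44 kJ/m²/yr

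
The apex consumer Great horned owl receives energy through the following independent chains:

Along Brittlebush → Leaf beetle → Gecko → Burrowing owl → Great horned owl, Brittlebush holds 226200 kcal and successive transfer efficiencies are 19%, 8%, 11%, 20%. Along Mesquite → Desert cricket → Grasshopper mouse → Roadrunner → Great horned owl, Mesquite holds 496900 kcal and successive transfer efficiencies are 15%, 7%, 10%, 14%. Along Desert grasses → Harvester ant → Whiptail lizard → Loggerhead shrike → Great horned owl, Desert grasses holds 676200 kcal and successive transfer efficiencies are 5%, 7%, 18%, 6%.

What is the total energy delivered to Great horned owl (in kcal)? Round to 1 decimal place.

Via Brittlebush: 226200 × 0.19 × 0.08 × 0.11 × 0.2 = 75.64128 kcal
Via Mesquite: 496900 × 0.15 × 0.07 × 0.1 × 0.14 = 73.0443 kcal
Via Desert grasses: 676200 × 0.05 × 0.07 × 0.18 × 0.06 = 25.56036 kcal
Total at Great horned owl: 75.64128 + 73.0443 + 25.56036 = 174.24594 kcal

174.2 kcal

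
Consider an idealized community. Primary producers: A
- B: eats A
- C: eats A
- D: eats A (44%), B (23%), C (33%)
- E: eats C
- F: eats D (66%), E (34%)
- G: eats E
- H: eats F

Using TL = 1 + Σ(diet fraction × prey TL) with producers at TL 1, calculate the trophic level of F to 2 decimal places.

3.71

B: 1 + 1 = 2
C: 1 + 1 = 2
D: 1 + (0.44×1 + 0.23×2 + 0.33×2) = 2.56
E: 1 + 2 = 3
F: 1 + (0.66×2.56 + 0.34×3) = 3.7096
G: 1 + 3 = 4
H: 1 + 3.7096 = 4.7096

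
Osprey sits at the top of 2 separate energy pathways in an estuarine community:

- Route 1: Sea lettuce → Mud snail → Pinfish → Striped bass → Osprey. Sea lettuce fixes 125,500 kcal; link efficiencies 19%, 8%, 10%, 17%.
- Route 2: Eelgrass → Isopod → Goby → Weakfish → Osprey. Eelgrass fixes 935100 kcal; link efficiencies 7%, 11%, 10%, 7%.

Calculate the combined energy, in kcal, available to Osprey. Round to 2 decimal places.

Route 1: 125500 × 0.19 × 0.08 × 0.1 × 0.17 = 32.4292 kcal
Route 2: 935100 × 0.07 × 0.11 × 0.1 × 0.07 = 50.40189 kcal
Total at Osprey: 32.4292 + 50.40189 = 82.83109 kcal

82.83 kcal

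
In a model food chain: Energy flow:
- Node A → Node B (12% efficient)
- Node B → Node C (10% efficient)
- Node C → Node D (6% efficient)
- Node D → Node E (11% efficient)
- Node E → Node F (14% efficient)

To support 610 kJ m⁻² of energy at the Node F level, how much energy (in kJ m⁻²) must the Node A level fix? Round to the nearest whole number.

55014430 kJ m⁻²

Cumulative transfer efficiency: 0.12 × 0.1 × 0.06 × 0.11 × 0.14 = 0.000011088
Node A energy = 610 / 0.000011088 = 55014430 kJ m⁻²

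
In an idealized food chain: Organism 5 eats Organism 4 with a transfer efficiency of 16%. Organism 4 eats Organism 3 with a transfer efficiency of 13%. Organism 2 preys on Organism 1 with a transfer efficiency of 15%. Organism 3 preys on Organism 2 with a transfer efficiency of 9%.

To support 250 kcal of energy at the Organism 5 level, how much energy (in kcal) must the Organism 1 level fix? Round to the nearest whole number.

Cumulative transfer efficiency: 0.15 × 0.09 × 0.13 × 0.16 = 0.0002808
Organism 1 energy = 250 / 0.0002808 = 890313 kcal

890313 kcal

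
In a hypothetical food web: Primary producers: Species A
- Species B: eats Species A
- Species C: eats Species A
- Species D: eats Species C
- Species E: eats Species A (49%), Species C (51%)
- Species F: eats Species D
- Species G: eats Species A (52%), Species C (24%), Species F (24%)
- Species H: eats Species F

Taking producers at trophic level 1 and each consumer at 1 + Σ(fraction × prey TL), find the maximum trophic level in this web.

Species B: 1 + 1 = 2
Species C: 1 + 1 = 2
Species D: 1 + 2 = 3
Species E: 1 + (0.49×1 + 0.51×2) = 2.51
Species F: 1 + 3 = 4
Species G: 1 + (0.52×1 + 0.24×2 + 0.24×4) = 2.96
Species H: 1 + 4 = 5

5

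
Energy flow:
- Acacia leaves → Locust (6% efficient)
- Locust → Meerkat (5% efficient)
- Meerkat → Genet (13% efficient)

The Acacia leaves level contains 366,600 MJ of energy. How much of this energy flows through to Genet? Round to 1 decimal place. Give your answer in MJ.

143.0 MJ

Locust: 366600 × 0.06 = 21996 MJ
Meerkat: 21996 × 0.05 = 1099.8 MJ
Genet: 1099.8 × 0.13 = 142.974 MJ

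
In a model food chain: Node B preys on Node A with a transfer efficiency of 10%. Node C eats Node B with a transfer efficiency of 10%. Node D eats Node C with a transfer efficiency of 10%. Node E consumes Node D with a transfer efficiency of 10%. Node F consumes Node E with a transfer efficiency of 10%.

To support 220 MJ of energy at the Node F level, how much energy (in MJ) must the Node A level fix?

22000000 MJ

Cumulative transfer efficiency: 0.1 × 0.1 × 0.1 × 0.1 × 0.1 = 0.00001
Node A energy = 220 / 0.00001 = 22000000 MJ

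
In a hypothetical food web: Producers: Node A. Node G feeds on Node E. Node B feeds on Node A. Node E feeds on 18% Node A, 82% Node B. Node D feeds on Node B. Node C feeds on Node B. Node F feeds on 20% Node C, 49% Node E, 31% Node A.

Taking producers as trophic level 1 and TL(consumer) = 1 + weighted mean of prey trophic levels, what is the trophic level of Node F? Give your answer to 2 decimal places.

Node B: 1 + 1 = 2
Node C: 1 + 2 = 3
Node D: 1 + 2 = 3
Node E: 1 + (0.18×1 + 0.82×2) = 2.82
Node F: 1 + (0.2×3 + 0.49×2.82 + 0.31×1) = 3.2918
Node G: 1 + 2.82 = 3.82

3.29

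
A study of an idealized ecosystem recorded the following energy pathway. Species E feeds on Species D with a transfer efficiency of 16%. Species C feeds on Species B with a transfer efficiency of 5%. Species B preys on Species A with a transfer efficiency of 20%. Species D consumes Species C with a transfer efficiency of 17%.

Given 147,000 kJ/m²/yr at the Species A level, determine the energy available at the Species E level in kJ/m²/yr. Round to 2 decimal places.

Species B: 147000 × 0.2 = 29400 kJ/m²/yr
Species C: 29400 × 0.05 = 1470 kJ/m²/yr
Species D: 1470 × 0.17 = 249.9 kJ/m²/yr
Species E: 249.9 × 0.16 = 39.984 kJ/m²/yr

39.98 kJ/m²/yr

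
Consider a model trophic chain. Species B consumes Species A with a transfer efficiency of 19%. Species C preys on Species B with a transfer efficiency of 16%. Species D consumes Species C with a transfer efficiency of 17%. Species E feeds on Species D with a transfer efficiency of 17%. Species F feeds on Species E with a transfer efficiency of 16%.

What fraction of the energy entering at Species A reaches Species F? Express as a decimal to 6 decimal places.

0.000141

Product of link efficiencies: 0.19 × 0.16 × 0.17 × 0.17 × 0.16 = 0.0001405696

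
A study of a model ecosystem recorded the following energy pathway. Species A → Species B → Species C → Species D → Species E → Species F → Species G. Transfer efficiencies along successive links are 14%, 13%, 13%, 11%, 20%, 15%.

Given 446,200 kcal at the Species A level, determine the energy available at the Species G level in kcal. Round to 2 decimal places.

Species B: 446200 × 0.14 = 62468 kcal
Species C: 62468 × 0.13 = 8120.84 kcal
Species D: 8120.84 × 0.13 = 1055.7092 kcal
Species E: 1055.7092 × 0.11 = 116.128012 kcal
Species F: 116.128012 × 0.2 = 23.2256024 kcal
Species G: 23.2256024 × 0.15 = 3.48384036 kcal

3.48 kcal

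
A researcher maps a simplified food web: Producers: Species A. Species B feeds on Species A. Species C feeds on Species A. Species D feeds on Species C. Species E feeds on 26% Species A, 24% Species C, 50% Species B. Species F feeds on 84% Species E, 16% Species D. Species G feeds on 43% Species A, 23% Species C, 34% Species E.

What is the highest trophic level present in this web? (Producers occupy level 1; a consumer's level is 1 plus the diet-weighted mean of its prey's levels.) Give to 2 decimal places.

Species B: 1 + 1 = 2
Species C: 1 + 1 = 2
Species D: 1 + 2 = 3
Species E: 1 + (0.26×1 + 0.24×2 + 0.5×2) = 2.74
Species F: 1 + (0.84×2.74 + 0.16×3) = 3.7816
Species G: 1 + (0.43×1 + 0.23×2 + 0.34×2.74) = 2.8216

3.78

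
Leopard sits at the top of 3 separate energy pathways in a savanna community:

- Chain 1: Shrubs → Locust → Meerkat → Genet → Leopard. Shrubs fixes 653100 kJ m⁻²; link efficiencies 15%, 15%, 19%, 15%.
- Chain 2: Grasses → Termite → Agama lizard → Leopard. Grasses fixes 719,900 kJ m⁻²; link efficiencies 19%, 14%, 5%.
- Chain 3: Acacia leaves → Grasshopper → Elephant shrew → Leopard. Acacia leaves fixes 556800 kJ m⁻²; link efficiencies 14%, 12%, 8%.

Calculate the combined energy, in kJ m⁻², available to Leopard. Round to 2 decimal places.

2124.61 kJ m⁻²

Chain 1: 653100 × 0.15 × 0.15 × 0.19 × 0.15 = 418.800375 kJ m⁻²
Chain 2: 719900 × 0.19 × 0.14 × 0.05 = 957.467 kJ m⁻²
Chain 3: 556800 × 0.14 × 0.12 × 0.08 = 748.3392 kJ m⁻²
Total at Leopard: 418.800375 + 957.467 + 748.3392 = 2124.606575 kJ m⁻²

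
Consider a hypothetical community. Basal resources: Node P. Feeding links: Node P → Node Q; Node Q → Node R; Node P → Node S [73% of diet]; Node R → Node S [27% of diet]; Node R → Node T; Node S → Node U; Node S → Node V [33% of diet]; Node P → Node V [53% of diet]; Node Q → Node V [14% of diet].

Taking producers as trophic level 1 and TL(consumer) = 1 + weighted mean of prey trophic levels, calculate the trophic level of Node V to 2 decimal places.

Node Q: 1 + 1 = 2
Node R: 1 + 2 = 3
Node S: 1 + (0.73×1 + 0.27×3) = 2.54
Node T: 1 + 3 = 4
Node U: 1 + 2.54 = 3.54
Node V: 1 + (0.33×2.54 + 0.53×1 + 0.14×2) = 2.6482

2.65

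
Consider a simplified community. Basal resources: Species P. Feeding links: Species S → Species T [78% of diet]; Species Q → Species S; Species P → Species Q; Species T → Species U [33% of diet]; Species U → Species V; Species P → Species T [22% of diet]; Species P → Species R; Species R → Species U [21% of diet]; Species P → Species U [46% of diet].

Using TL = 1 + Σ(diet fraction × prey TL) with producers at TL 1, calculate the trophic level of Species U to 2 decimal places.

Species Q: 1 + 1 = 2
Species R: 1 + 1 = 2
Species S: 1 + 2 = 3
Species T: 1 + (0.78×3 + 0.22×1) = 3.56
Species U: 1 + (0.46×1 + 0.33×3.56 + 0.21×2) = 3.0548
Species V: 1 + 3.0548 = 4.0548

3.05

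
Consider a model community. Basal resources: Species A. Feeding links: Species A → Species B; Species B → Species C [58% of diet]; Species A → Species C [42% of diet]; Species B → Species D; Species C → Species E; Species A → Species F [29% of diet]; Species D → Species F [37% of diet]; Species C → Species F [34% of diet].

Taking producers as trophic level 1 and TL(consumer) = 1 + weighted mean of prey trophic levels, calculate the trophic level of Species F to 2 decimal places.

Species B: 1 + 1 = 2
Species C: 1 + (0.58×2 + 0.42×1) = 2.58
Species D: 1 + 2 = 3
Species E: 1 + 2.58 = 3.58
Species F: 1 + (0.29×1 + 0.37×3 + 0.34×2.58) = 3.2772

3.28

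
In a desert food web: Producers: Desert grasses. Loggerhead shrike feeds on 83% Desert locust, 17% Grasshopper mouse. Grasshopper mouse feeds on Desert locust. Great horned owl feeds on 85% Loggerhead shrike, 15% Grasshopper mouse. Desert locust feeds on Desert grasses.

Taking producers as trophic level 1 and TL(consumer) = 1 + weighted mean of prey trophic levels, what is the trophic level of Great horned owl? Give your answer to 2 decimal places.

4.14

Desert locust: 1 + 1 = 2
Grasshopper mouse: 1 + 2 = 3
Loggerhead shrike: 1 + (0.83×2 + 0.17×3) = 3.17
Great horned owl: 1 + (0.85×3.17 + 0.15×3) = 4.1445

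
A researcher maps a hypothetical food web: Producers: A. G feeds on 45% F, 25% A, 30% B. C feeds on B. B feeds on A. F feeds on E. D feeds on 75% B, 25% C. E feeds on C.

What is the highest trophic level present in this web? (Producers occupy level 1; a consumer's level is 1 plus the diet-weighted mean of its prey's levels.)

B: 1 + 1 = 2
C: 1 + 2 = 3
D: 1 + (0.75×2 + 0.25×3) = 3.25
E: 1 + 3 = 4
F: 1 + 4 = 5
G: 1 + (0.45×5 + 0.25×1 + 0.3×2) = 4.1

5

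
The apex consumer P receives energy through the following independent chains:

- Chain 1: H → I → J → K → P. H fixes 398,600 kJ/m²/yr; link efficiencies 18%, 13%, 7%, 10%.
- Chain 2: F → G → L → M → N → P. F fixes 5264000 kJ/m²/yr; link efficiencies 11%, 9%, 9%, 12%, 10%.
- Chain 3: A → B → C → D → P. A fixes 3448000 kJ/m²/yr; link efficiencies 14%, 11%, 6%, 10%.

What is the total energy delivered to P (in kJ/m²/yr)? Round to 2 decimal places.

Chain 1: 398600 × 0.18 × 0.13 × 0.07 × 0.1 = 65.29068 kJ/m²/yr
Chain 2: 5264000 × 0.11 × 0.09 × 0.09 × 0.12 × 0.1 = 56.282688 kJ/m²/yr
Chain 3: 3448000 × 0.14 × 0.11 × 0.06 × 0.1 = 318.5952 kJ/m²/yr
Total at P: 65.29068 + 56.282688 + 318.5952 = 440.168568 kJ/m²/yr

440.17 kJ/m²/yr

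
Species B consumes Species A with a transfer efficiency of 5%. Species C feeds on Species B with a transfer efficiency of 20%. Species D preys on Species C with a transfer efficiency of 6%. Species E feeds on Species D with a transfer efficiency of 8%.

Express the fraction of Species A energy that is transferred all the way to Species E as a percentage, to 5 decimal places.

Product of link efficiencies: 0.05 × 0.2 × 0.06 × 0.08 = 0.000048
As a percentage: 0.000048 × 100 = 0.00480%

0.00480%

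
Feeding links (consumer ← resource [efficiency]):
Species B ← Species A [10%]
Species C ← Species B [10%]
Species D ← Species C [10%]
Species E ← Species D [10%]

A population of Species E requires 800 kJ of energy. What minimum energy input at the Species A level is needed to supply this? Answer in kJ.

8000000 kJ

Cumulative transfer efficiency: 0.1 × 0.1 × 0.1 × 0.1 = 0.0001
Species A energy = 800 / 0.0001 = 8000000 kJ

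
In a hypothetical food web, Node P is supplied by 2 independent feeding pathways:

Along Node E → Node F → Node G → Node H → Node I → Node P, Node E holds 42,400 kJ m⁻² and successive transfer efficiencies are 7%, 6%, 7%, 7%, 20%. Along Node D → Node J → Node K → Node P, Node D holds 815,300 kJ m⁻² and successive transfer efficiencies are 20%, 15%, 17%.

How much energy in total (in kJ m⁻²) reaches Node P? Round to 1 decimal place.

4158.2 kJ m⁻²

Via Node E: 42400 × 0.07 × 0.06 × 0.07 × 0.07 × 0.2 = 0.1745184 kJ m⁻²
Via Node D: 815300 × 0.2 × 0.15 × 0.17 = 4158.03 kJ m⁻²
Total at Node P: 0.1745184 + 4158.03 = 4158.2045184 kJ m⁻²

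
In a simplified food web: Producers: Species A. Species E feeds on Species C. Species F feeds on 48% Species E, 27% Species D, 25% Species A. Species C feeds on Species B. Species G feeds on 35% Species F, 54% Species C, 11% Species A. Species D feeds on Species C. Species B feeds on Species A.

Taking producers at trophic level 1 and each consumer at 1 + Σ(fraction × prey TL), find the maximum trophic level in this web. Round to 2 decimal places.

Species B: 1 + 1 = 2
Species C: 1 + 2 = 3
Species D: 1 + 3 = 4
Species E: 1 + 3 = 4
Species F: 1 + (0.48×4 + 0.27×4 + 0.25×1) = 4.25
Species G: 1 + (0.35×4.25 + 0.54×3 + 0.11×1) = 4.2175

4.25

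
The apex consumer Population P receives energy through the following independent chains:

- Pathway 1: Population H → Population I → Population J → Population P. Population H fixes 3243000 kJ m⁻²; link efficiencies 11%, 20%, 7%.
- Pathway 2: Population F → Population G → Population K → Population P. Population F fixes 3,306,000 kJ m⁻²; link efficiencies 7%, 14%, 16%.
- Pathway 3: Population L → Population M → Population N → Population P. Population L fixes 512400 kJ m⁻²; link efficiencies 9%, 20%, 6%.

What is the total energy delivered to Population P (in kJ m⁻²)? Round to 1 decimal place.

10731.4 kJ m⁻²

Pathway 1: 3243000 × 0.11 × 0.2 × 0.07 = 4994.22 kJ m⁻²
Pathway 2: 3306000 × 0.07 × 0.14 × 0.16 = 5183.808 kJ m⁻²
Pathway 3: 512400 × 0.09 × 0.2 × 0.06 = 553.392 kJ m⁻²
Total at Population P: 4994.22 + 5183.808 + 553.392 = 10731.42 kJ m⁻²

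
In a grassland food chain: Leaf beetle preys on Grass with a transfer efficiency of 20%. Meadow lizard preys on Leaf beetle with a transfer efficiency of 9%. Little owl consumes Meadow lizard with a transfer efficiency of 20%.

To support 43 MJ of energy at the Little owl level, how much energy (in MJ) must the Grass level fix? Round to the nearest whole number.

Cumulative transfer efficiency: 0.2 × 0.09 × 0.2 = 0.0036
Grass energy = 43 / 0.0036 = 11944 MJ

11944 MJ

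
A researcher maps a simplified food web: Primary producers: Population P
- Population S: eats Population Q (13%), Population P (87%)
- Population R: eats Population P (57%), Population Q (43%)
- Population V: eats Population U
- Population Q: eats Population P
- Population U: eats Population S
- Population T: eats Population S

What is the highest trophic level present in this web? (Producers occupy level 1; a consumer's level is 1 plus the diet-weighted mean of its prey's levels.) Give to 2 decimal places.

4.13

Population Q: 1 + 1 = 2
Population R: 1 + (0.57×1 + 0.43×2) = 2.43
Population S: 1 + (0.13×2 + 0.87×1) = 2.13
Population T: 1 + 2.13 = 3.13
Population U: 1 + 2.13 = 3.13
Population V: 1 + 3.13 = 4.13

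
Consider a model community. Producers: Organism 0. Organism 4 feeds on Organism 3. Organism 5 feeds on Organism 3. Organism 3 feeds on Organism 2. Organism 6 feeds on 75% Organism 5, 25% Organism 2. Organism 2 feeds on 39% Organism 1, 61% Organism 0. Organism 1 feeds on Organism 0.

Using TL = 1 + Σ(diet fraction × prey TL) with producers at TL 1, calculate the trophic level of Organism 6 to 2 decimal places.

Organism 1: 1 + 1 = 2
Organism 2: 1 + (0.39×2 + 0.61×1) = 2.39
Organism 3: 1 + 2.39 = 3.39
Organism 4: 1 + 3.39 = 4.39
Organism 5: 1 + 3.39 = 4.39
Organism 6: 1 + (0.75×4.39 + 0.25×2.39) = 4.89

4.89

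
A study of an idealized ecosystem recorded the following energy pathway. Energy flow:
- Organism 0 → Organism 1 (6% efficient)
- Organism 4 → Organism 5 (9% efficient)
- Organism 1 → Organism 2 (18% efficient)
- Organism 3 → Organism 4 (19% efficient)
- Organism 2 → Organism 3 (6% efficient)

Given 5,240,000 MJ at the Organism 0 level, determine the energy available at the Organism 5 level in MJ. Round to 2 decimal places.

Organism 1: 5240000 × 0.06 = 314400 MJ
Organism 2: 314400 × 0.18 = 56592 MJ
Organism 3: 56592 × 0.06 = 3395.52 MJ
Organism 4: 3395.52 × 0.19 = 645.1488 MJ
Organism 5: 645.1488 × 0.09 = 58.063392 MJ

58.06 MJ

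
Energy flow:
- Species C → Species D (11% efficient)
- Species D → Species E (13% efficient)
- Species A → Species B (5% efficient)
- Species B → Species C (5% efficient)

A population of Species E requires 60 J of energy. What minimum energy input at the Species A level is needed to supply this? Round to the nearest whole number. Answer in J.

Cumulative transfer efficiency: 0.05 × 0.05 × 0.11 × 0.13 = 0.00003575
Species A energy = 60 / 0.00003575 = 1678322 J

1678322 J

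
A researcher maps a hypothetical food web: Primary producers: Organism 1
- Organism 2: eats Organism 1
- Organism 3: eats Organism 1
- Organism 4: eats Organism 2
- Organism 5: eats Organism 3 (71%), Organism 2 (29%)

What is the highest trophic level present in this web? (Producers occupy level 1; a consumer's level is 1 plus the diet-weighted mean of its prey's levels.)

3

Organism 2: 1 + 1 = 2
Organism 3: 1 + 1 = 2
Organism 4: 1 + 2 = 3
Organism 5: 1 + (0.71×2 + 0.29×2) = 3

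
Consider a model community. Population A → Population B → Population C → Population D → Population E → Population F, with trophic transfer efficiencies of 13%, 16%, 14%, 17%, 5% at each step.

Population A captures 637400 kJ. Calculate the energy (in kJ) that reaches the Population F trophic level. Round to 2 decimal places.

Population B: 637400 × 0.13 = 82862 kJ
Population C: 82862 × 0.16 = 13257.92 kJ
Population D: 13257.92 × 0.14 = 1856.1088 kJ
Population E: 1856.1088 × 0.17 = 315.538496 kJ
Population F: 315.538496 × 0.05 = 15.7769248 kJ

15.78 kJ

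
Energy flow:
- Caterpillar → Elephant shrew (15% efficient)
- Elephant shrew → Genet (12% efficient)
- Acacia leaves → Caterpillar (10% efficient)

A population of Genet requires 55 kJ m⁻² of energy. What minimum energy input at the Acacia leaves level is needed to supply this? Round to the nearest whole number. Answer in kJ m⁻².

30556 kJ m⁻²

Cumulative transfer efficiency: 0.1 × 0.15 × 0.12 = 0.0018
Acacia leaves energy = 55 / 0.0018 = 30556 kJ m⁻²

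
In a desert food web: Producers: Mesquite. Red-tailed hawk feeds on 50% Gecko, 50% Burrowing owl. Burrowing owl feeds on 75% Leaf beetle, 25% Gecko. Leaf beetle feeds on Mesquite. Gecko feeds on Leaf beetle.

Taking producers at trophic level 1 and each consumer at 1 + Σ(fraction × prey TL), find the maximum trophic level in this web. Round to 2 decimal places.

4.13

Leaf beetle: 1 + 1 = 2
Gecko: 1 + 2 = 3
Burrowing owl: 1 + (0.75×2 + 0.25×3) = 3.25
Red-tailed hawk: 1 + (0.5×3 + 0.5×3.25) = 4.125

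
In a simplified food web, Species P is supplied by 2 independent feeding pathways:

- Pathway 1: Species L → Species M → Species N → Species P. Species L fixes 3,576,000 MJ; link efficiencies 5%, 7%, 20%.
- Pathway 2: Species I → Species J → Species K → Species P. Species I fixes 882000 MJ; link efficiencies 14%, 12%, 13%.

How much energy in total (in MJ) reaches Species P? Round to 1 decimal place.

4429.5 MJ

Pathway 1: 3576000 × 0.05 × 0.07 × 0.2 = 2503.2 MJ
Pathway 2: 882000 × 0.14 × 0.12 × 0.13 = 1926.288 MJ
Total at Species P: 2503.2 + 1926.288 = 4429.488 MJ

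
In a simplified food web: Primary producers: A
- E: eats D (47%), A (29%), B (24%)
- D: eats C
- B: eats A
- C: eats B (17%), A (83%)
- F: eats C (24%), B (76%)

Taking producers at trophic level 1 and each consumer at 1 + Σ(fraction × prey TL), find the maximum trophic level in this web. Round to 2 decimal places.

3.26

B: 1 + 1 = 2
C: 1 + (0.17×2 + 0.83×1) = 2.17
D: 1 + 2.17 = 3.17
E: 1 + (0.47×3.17 + 0.29×1 + 0.24×2) = 3.2599
F: 1 + (0.24×2.17 + 0.76×2) = 3.0408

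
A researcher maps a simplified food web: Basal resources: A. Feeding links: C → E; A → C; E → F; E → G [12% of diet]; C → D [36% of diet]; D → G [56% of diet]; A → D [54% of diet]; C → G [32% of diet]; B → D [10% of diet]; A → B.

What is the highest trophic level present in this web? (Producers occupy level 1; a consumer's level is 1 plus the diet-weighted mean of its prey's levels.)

4

B: 1 + 1 = 2
C: 1 + 1 = 2
D: 1 + (0.1×2 + 0.36×2 + 0.54×1) = 2.46
E: 1 + 2 = 3
F: 1 + 3 = 4
G: 1 + (0.32×2 + 0.12×3 + 0.56×2.46) = 3.3776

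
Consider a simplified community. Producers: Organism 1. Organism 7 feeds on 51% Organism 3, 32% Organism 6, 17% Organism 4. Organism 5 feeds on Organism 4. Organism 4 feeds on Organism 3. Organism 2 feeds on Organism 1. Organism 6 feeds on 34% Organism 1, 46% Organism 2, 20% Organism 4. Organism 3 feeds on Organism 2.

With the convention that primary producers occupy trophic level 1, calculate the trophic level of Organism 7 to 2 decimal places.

4.19

Organism 2: 1 + 1 = 2
Organism 3: 1 + 2 = 3
Organism 4: 1 + 3 = 4
Organism 5: 1 + 4 = 5
Organism 6: 1 + (0.34×1 + 0.46×2 + 0.2×4) = 3.06
Organism 7: 1 + (0.51×3 + 0.32×3.06 + 0.17×4) = 4.1892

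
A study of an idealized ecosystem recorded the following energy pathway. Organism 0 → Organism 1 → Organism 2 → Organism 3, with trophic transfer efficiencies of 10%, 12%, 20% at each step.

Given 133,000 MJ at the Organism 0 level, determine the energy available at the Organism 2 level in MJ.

Organism 1: 133000 × 0.1 = 13300 MJ
Organism 2: 13300 × 0.12 = 1596 MJ

1596 MJ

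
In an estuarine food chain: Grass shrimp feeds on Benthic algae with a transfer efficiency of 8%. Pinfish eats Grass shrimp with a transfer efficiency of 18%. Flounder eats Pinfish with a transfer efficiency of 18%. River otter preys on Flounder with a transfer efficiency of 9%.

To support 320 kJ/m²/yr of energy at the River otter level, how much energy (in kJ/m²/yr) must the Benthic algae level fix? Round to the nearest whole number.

1371742 kJ/m²/yr

Cumulative transfer efficiency: 0.08 × 0.18 × 0.18 × 0.09 = 0.00023328
Benthic algae energy = 320 / 0.00023328 = 1371742 kJ/m²/yr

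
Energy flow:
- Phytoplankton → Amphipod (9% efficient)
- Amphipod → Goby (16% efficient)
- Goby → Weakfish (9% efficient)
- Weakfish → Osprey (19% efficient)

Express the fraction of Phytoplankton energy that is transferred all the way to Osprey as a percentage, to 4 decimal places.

0.0246%

Product of link efficiencies: 0.09 × 0.16 × 0.09 × 0.19 = 0.00024624
As a percentage: 0.00024624 × 100 = 0.0246%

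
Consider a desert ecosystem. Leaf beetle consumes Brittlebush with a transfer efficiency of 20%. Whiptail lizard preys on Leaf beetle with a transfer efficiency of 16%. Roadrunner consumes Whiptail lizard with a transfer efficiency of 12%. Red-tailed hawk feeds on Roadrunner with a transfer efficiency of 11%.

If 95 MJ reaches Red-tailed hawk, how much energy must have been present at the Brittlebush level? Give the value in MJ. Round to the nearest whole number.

Cumulative transfer efficiency: 0.2 × 0.16 × 0.12 × 0.11 = 0.0004224
Brittlebush energy = 95 / 0.0004224 = 224905 MJ

224905 MJ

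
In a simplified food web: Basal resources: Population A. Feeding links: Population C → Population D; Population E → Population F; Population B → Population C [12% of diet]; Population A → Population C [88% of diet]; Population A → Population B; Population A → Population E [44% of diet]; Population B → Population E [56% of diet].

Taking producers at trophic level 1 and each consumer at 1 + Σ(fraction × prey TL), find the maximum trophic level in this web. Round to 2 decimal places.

Population B: 1 + 1 = 2
Population C: 1 + (0.12×2 + 0.88×1) = 2.12
Population D: 1 + 2.12 = 3.12
Population E: 1 + (0.44×1 + 0.56×2) = 2.56
Population F: 1 + 2.56 = 3.56

3.56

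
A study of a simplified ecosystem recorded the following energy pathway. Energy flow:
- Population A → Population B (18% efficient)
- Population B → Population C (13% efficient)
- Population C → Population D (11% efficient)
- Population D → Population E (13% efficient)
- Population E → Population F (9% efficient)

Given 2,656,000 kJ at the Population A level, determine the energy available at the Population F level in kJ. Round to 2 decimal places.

79.99 kJ

Population B: 2656000 × 0.18 = 478080 kJ
Population C: 478080 × 0.13 = 62150.4 kJ
Population D: 62150.4 × 0.11 = 6836.544 kJ
Population E: 6836.544 × 0.13 = 888.75072 kJ
Population F: 888.75072 × 0.09 = 79.9875648 kJ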